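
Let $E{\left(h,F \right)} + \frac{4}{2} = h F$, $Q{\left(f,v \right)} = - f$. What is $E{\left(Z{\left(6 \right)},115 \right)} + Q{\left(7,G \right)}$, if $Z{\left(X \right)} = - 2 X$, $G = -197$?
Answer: $-1389$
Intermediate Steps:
$E{\left(h,F \right)} = -2 + F h$ ($E{\left(h,F \right)} = -2 + h F = -2 + F h$)
$E{\left(Z{\left(6 \right)},115 \right)} + Q{\left(7,G \right)} = \left(-2 + 115 \left(\left(-2\right) 6\right)\right) - 7 = \left(-2 + 115 \left(-12\right)\right) - 7 = \left(-2 - 1380\right) - 7 = -1382 - 7 = -1389$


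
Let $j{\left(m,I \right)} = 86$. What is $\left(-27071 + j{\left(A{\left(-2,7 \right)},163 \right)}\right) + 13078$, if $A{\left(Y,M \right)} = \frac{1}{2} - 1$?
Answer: $-13907$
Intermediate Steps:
$A{\left(Y,M \right)} = - \frac{1}{2}$ ($A{\left(Y,M \right)} = \frac{1}{2} - 1 = - \frac{1}{2}$)
$\left(-27071 + j{\left(A{\left(-2,7 \right)},163 \right)}\right) + 13078 = \left(-27071 + 86\right) + 13078 = -26985 + 13078 = -13907$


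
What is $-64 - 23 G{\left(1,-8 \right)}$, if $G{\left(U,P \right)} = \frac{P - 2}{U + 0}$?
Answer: $166$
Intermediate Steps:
$G{\left(U,P \right)} = \frac{-2 + P}{U}$
$-64 - 23 G{\left(1,-8 \right)} = -64 - 23 \frac{-2 - 8}{1} = -64 - 23 \cdot 1 \left(-10\right) = -64 - -230 = -64 + 230 = 166$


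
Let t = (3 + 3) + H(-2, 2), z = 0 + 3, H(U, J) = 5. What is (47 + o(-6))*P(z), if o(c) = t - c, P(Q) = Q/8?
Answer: 24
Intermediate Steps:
z = 3
P(Q) = Q/8 (P(Q) = Q*(⅛) = Q/8)
t = 11 (t = (3 + 3) + 5 = 6 + 5 = 11)
o(c) = 11 - c
(47 + o(-6))*P(z) = (47 + (11 - 1*(-6)))*((⅛)*3) = (47 + (11 + 6))*(3/8) = (47 + 17)*(3/8) = 64*(3/8) = 24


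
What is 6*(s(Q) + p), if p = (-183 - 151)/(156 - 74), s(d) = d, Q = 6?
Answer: 474/41 ≈ 11.561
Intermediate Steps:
p = -167/41 (p = -334/82 = -334*1/82 = -167/41 ≈ -4.0732)
6*(s(Q) + p) = 6*(6 - 167/41) = 6*(79/41) = 474/41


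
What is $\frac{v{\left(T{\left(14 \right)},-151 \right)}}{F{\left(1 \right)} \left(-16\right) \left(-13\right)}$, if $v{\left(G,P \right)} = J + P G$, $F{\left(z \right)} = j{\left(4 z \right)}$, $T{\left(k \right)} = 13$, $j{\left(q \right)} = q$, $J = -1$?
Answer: $- \frac{491}{208} \approx -2.3606$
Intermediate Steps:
$F{\left(z \right)} = 4 z$
$v{\left(G,P \right)} = -1 + G P$ ($v{\left(G,P \right)} = -1 + P G = -1 + G P$)
$\frac{v{\left(T{\left(14 \right)},-151 \right)}}{F{\left(1 \right)} \left(-16\right) \left(-13\right)} = \frac{-1 + 13 \left(-151\right)}{4 \cdot 1 \left(-16\right) \left(-13\right)} = \frac{-1 - 1963}{4 \left(-16\right) \left(-13\right)} = - \frac{1964}{\left(-64\right) \left(-13\right)} = - \frac{1964}{832} = \left(-1964\right) \frac{1}{832} = - \frac{491}{208}$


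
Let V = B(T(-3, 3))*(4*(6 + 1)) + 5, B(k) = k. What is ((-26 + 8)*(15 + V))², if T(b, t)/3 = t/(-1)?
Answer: 17438976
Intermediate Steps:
T(b, t) = -3*t (T(b, t) = 3*(t/(-1)) = 3*(t*(-1)) = 3*(-t) = -3*t)
V = -247 (V = (-3*3)*(4*(6 + 1)) + 5 = -36*7 + 5 = -9*28 + 5 = -252 + 5 = -247)
((-26 + 8)*(15 + V))² = ((-26 + 8)*(15 - 247))² = (-18*(-232))² = 4176² = 17438976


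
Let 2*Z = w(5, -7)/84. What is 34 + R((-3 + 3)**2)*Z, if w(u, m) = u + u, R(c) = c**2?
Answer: 34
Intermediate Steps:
w(u, m) = 2*u
Z = 5/84 (Z = ((2*5)/84)/2 = (10*(1/84))/2 = (1/2)*(5/42) = 5/84 ≈ 0.059524)
34 + R((-3 + 3)**2)*Z = 34 + ((-3 + 3)**2)**2*(5/84) = 34 + (0**2)**2*(5/84) = 34 + 0**2*(5/84) = 34 + 0*(5/84) = 34 + 0 = 34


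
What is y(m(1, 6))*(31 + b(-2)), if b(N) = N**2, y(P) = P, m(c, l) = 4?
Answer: 140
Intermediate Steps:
y(m(1, 6))*(31 + b(-2)) = 4*(31 + (-2)**2) = 4*(31 + 4) = 4*35 = 140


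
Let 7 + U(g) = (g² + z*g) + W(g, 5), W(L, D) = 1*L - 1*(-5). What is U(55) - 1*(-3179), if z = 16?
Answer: 7137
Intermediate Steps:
W(L, D) = 5 + L (W(L, D) = L + 5 = 5 + L)
U(g) = -2 + g² + 17*g (U(g) = -7 + ((g² + 16*g) + (5 + g)) = -7 + (5 + g² + 17*g) = -2 + g² + 17*g)
U(55) - 1*(-3179) = (-2 + 55² + 17*55) - 1*(-3179) = (-2 + 3025 + 935) + 3179 = 3958 + 3179 = 7137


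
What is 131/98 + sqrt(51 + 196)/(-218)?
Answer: 131/98 - sqrt(247)/218 ≈ 1.2646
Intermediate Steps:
131/98 + sqrt(51 + 196)/(-218) = 131*(1/98) + sqrt(247)*(-1/218) = 131/98 - sqrt(247)/218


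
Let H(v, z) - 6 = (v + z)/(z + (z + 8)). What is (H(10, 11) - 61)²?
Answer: 294849/100 ≈ 2948.5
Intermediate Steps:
H(v, z) = 6 + (v + z)/(8 + 2*z) (H(v, z) = 6 + (v + z)/(z + (z + 8)) = 6 + (v + z)/(z + (8 + z)) = 6 + (v + z)/(8 + 2*z))
(H(10, 11) - 61)² = ((48 + 10 + 13*11)/(2*(4 + 11)) - 61)² = ((½)*(48 + 10 + 143)/15 - 61)² = ((½)*(1/15)*201 - 61)² = (67/10 - 61)² = (-543/10)² = 294849/100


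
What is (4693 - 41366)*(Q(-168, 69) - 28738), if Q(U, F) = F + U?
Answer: 1057539301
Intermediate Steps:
(4693 - 41366)*(Q(-168, 69) - 28738) = (4693 - 41366)*((69 - 168) - 28738) = -36673*(-99 - 28738) = -36673*(-28837) = 1057539301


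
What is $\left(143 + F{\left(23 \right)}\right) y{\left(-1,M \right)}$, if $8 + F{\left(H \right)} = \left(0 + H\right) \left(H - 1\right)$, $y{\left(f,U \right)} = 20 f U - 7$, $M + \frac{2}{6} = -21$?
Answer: $\frac{807019}{3} \approx 2.6901 \cdot 10^{5}$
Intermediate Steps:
$M = - \frac{64}{3}$ ($M = - \frac{1}{3} - 21 = - \frac{64}{3} \approx -21.333$)
$y{\left(f,U \right)} = -7 + 20 U f$ ($y{\left(f,U \right)} = 20 U f - 7 = -7 + 20 U f$)
$F{\left(H \right)} = -8 + H \left(-1 + H\right)$ ($F{\left(H \right)} = -8 + \left(0 + H\right) \left(H - 1\right) = -8 + H \left(-1 + H\right)$)
$\left(143 + F{\left(23 \right)}\right) y{\left(-1,M \right)} = \left(143 - \left(31 - 529\right)\right) \left(-7 + 20 \left(- \frac{64}{3}\right) \left(-1\right)\right) = \left(143 - -498\right) \left(-7 + \frac{1280}{3}\right) = \left(143 + 498\right) \frac{1259}{3} = 641 \cdot \frac{1259}{3} = \frac{807019}{3}$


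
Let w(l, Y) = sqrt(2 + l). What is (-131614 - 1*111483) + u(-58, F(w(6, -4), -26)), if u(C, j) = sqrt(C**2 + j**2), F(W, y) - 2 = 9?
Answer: -243097 + sqrt(3485) ≈ -2.4304e+5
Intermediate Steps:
F(W, y) = 11 (F(W, y) = 2 + 9 = 11)
(-131614 - 1*111483) + u(-58, F(w(6, -4), -26)) = (-131614 - 1*111483) + sqrt((-58)**2 + 11**2) = (-131614 - 111483) + sqrt(3364 + 121) = -243097 + sqrt(3485)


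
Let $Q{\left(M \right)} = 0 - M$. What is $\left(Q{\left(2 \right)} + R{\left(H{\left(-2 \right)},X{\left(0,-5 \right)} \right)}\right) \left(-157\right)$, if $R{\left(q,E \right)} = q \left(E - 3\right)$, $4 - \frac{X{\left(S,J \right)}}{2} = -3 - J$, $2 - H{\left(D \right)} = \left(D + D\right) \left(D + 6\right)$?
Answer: $-2512$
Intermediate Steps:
$H{\left(D \right)} = 2 - 2 D \left(6 + D\right)$ ($H{\left(D \right)} = 2 - \left(D + D\right) \left(D + 6\right) = 2 - 2 D \left(6 + D\right)$)
$X{\left(S,J \right)} = 14 + 2 J$ ($X{\left(S,J \right)} = 8 - 2 \left(-3 - J\right) = 8 + \left(6 + 2 J\right) = 14 + 2 J$)
$R{\left(q,E \right)} = q \left(-3 + E\right)$
$Q{\left(M \right)} = - M$
$\left(Q{\left(2 \right)} + R{\left(H{\left(-2 \right)},X{\left(0,-5 \right)} \right)}\right) \left(-157\right) = \left(\left(-1\right) 2 + \left(2 - -24 - 2 \left(-2\right)^{2}\right) \left(-3 + \left(14 + 2 \left(-5\right)\right)\right)\right) \left(-157\right) = \left(-2 + \left(2 + 24 - 8\right) \left(-3 + \left(14 - 10\right)\right)\right) \left(-157\right) = \left(-2 + \left(2 + 24 - 8\right) \left(-3 + 4\right)\right) \left(-157\right) = \left(-2 + 18 \cdot 1\right) \left(-157\right) = \left(-2 + 18\right) \left(-157\right) = 16 \left(-157\right) = -2512$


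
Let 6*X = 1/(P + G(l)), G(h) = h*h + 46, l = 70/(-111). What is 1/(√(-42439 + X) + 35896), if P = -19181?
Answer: 16925497773520/607577678697845957 - 1073*I*√8195142036836110/607577678697845957 ≈ 2.7857e-5 - 1.5987e-7*I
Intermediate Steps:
l = -70/111 (l = 70*(-1/111) = -70/111 ≈ -0.63063)
G(h) = 46 + h² (G(h) = h² + 46 = 46 + h²)
X = -4107/471514870 (X = 1/(6*(-19181 + (46 + (-70/111)²))) = 1/(6*(-19181 + (46 + 4900/12321))) = 1/(6*(-19181 + 571666/12321)) = 1/(6*(-235757435/12321)) = (⅙)*(-12321/235757435) = -4107/471514870 ≈ -8.7102e-6)
1/(√(-42439 + X) + 35896) = 1/(√(-42439 - 4107/471514870) + 35896) = 1/(√(-20010619572037/471514870) + 35896) = 1/(1073*I*√8195142036836110/471514870 + 35896) = 1/(35896 + 1073*I*√8195142036836110/471514870)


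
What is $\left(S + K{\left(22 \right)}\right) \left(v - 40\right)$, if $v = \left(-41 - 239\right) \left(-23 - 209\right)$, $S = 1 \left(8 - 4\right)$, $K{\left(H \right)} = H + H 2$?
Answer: $4544400$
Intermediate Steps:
$K{\left(H \right)} = 3 H$ ($K{\left(H \right)} = H + 2 H = 3 H$)
$S = 4$ ($S = 1 \cdot 4 = 4$)
$v = 64960$ ($v = \left(-280\right) \left(-232\right) = 64960$)
$\left(S + K{\left(22 \right)}\right) \left(v - 40\right) = \left(4 + 3 \cdot 22\right) \left(64960 - 40\right) = \left(4 + 66\right) 64920 = 70 \cdot 64920 = 4544400$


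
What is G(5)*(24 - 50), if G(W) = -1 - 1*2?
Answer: 78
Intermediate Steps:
G(W) = -3 (G(W) = -1 - 2 = -3)
G(5)*(24 - 50) = -3*(24 - 50) = -3*(-26) = 78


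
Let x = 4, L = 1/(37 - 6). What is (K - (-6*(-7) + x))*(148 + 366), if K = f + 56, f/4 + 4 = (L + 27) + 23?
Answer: 3093252/31 ≈ 99782.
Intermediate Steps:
L = 1/31 ≈ 0.032258
f = 5708/31 (f = -16 + 4*((1/31 + 27) + 23) = -16 + 4*(838/31 + 23) = -16 + 4*(1551/31) = -16 + 6204/31 = 5708/31 ≈ 184.13)
K = 7444/31 (K = 5708/31 + 56 = 7444/31 ≈ 240.13)
(K - (-6*(-7) + x))*(148 + 366) = (7444/31 - (-6*(-7) + 4))*(148 + 366) = (7444/31 - (42 + 4))*514 = (7444/31 - 1*46)*514 = (7444/31 - 46)*514 = (6018/31)*514 = 3093252/31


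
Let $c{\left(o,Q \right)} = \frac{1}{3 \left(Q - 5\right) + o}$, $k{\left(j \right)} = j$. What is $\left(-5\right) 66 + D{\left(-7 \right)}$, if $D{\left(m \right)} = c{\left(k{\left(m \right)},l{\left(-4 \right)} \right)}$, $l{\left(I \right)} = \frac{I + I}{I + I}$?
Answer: $- \frac{6271}{19} \approx -330.05$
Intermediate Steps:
$l{\left(I \right)} = 1$ ($l{\left(I \right)} = \frac{2 I}{2 I} = 2 I \frac{1}{2 I} = 1$)
$c{\left(o,Q \right)} = \frac{1}{-15 + o + 3 Q}$ ($c{\left(o,Q \right)} = \frac{1}{3 \left(-5 + Q\right) + o} = \frac{1}{\left(-15 + 3 Q\right) + o} = \frac{1}{-15 + o + 3 Q}$)
$D{\left(m \right)} = \frac{1}{-12 + m}$ ($D{\left(m \right)} = \frac{1}{-15 + m + 3 \cdot 1} = \frac{1}{-15 + m + 3} = \frac{1}{-12 + m}$)
$\left(-5\right) 66 + D{\left(-7 \right)} = \left(-5\right) 66 + \frac{1}{-12 - 7} = -330 + \frac{1}{-19} = -330 - \frac{1}{19} = - \frac{6271}{19}$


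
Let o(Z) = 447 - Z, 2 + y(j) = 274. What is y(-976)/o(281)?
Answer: 136/83 ≈ 1.6386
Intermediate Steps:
y(j) = 272 (y(j) = -2 + 274 = 272)
y(-976)/o(281) = 272/(447 - 1*281) = 272/(447 - 281) = 272/166 = 272*(1/166) = 136/83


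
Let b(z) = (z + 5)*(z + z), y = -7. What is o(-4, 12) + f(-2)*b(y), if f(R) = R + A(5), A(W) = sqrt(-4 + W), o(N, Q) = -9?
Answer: -37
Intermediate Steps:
b(z) = 2*z*(5 + z) (b(z) = (5 + z)*(2*z) = 2*z*(5 + z))
f(R) = 1 + R (f(R) = R + sqrt(-4 + 5) = R + sqrt(1) = R + 1 = 1 + R)
o(-4, 12) + f(-2)*b(y) = -9 + (1 - 2)*(2*(-7)*(5 - 7)) = -9 - 2*(-7)*(-2) = -9 - 1*28 = -9 - 28 = -37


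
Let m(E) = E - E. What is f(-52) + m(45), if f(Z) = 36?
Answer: 36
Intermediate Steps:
m(E) = 0
f(-52) + m(45) = 36 + 0 = 36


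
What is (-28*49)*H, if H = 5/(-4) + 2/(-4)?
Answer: 2401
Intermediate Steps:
H = -7/4 (H = 5*(-¼) + 2*(-¼) = -5/4 - ½ = -7/4 ≈ -1.7500)
(-28*49)*H = -28*49*(-7/4) = -1372*(-7/4) = 2401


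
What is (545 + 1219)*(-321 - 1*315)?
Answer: -1121904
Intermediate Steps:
(545 + 1219)*(-321 - 1*315) = 1764*(-321 - 315) = 1764*(-636) = -1121904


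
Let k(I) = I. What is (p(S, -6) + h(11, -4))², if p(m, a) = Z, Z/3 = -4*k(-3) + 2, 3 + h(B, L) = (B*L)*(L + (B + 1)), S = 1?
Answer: 97969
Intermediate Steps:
h(B, L) = -3 + B*L*(1 + B + L) (h(B, L) = -3 + (B*L)*(L + (B + 1)) = -3 + (B*L)*(L + (1 + B)) = -3 + (B*L)*(1 + B + L) = -3 + B*L*(1 + B + L))
Z = 42 (Z = 3*(-4*(-3) + 2) = 3*(12 + 2) = 3*14 = 42)
p(m, a) = 42
(p(S, -6) + h(11, -4))² = (42 + (-3 + 11*(-4) + 11*(-4)² - 4*11²))² = (42 + (-3 - 44 + 11*16 - 4*121))² = (42 + (-3 - 44 + 176 - 484))² = (42 - 355)² = (-313)² = 97969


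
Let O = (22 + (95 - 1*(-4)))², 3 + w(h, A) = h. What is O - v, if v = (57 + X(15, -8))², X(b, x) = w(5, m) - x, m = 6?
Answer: 10152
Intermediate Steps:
w(h, A) = -3 + h
X(b, x) = 2 - x (X(b, x) = (-3 + 5) - x = 2 - x)
O = 14641 (O = (22 + (95 + 4))² = (22 + 99)² = 121² = 14641)
v = 4489 (v = (57 + (2 - 1*(-8)))² = (57 + (2 + 8))² = (57 + 10)² = 67² = 4489)
O - v = 14641 - 1*4489 = 14641 - 4489 = 10152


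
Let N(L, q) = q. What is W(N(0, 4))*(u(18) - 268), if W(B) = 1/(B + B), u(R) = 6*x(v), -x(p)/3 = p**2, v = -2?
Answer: -85/2 ≈ -42.500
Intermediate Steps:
x(p) = -3*p**2
u(R) = -72 (u(R) = 6*(-3*(-2)**2) = 6*(-3*4) = 6*(-12) = -72)
W(B) = 1/(2*B)
W(N(0, 4))*(u(18) - 268) = ((1/2)/4)*(-72 - 268) = ((1/2)*(1/4))*(-340) = (1/8)*(-340) = -85/2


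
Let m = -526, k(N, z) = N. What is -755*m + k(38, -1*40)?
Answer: 397168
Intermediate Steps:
-755*m + k(38, -1*40) = -755*(-526) + 38 = 397130 + 38 = 397168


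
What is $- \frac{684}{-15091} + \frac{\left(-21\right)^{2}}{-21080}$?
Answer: $\frac{7763589}{318118280} \approx 0.024405$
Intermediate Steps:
$- \frac{684}{-15091} + \frac{\left(-21\right)^{2}}{-21080} = \left(-684\right) \left(- \frac{1}{15091}\right) + 441 \left(- \frac{1}{21080}\right) = \frac{684}{15091} - \frac{441}{21080} = \frac{7763589}{318118280}$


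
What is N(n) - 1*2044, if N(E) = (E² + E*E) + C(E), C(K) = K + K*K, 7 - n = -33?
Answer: 2796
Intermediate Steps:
n = 40 (n = 7 - 1*(-33) = 7 + 33 = 40)
C(K) = K + K²
N(E) = 2*E² + E*(1 + E) (N(E) = (E² + E*E) + E*(1 + E) = (E² + E²) + E*(1 + E) = 2*E² + E*(1 + E))
N(n) - 1*2044 = 40*(1 + 3*40) - 1*2044 = 40*(1 + 120) - 2044 = 40*121 - 2044 = 4840 - 2044 = 2796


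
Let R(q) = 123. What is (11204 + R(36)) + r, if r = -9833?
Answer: 1494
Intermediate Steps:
(11204 + R(36)) + r = (11204 + 123) - 9833 = 11327 - 9833 = 1494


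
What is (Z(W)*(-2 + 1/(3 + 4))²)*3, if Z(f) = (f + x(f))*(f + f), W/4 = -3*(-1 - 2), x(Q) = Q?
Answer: 2628288/49 ≈ 53639.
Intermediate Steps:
W = 36 (W = 4*(-3*(-1 - 2)) = 4*(-3*(-3)) = 4*9 = 36)
Z(f) = 4*f² (Z(f) = (f + f)*(f + f) = (2*f)*(2*f) = 4*f²)
(Z(W)*(-2 + 1/(3 + 4))²)*3 = ((4*36²)*(-2 + 1/(3 + 4))²)*3 = ((4*1296)*(-2 + 1/7)²)*3 = (5184*(-2 + ⅐)²)*3 = (5184*(-13/7)²)*3 = (5184*(169/49))*3 = (876096/49)*3 = 2628288/49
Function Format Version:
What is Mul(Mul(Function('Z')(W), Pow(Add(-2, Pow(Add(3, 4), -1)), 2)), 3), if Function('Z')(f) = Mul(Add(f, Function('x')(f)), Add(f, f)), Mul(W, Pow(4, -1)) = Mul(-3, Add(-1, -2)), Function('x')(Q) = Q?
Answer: Rational(2628288, 49) ≈ 53639.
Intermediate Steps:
W = 36 (W = Mul(4, Mul(-3, Add(-1, -2))) = Mul(4, Mul(-3, -3)) = Mul(4, 9) = 36)
Function('Z')(f) = Mul(4, Pow(f, 2)) (Function('Z')(f) = Mul(Add(f, f), Add(f, f)) = Mul(Mul(2, f), Mul(2, f)) = Mul(4, Pow(f, 2)))
Mul(Mul(Function('Z')(W), Pow(Add(-2, Pow(Add(3, 4), -1)), 2)), 3) = Mul(Mul(Mul(4, Pow(36, 2)), Pow(Add(-2, Pow(Add(3, 4), -1)), 2)), 3) = Mul(Mul(Mul(4, 1296), Pow(Add(-2, Pow(7, -1)), 2)), 3) = Mul(Mul(5184, Pow(Add(-2, Rational(1, 7)), 2)), 3) = Mul(Mul(5184, Pow(Rational(-13, 7), 2)), 3) = Mul(Mul(5184, Rational(169, 49)), 3) = Mul(Rational(876096, 49), 3) = Rational(2628288, 49)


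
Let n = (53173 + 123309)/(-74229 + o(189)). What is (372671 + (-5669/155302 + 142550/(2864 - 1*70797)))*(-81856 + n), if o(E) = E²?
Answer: -6196932337067200378053485/203132217768564 ≈ -3.0507e+10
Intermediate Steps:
n = -88241/19254 (n = (53173 + 123309)/(-74229 + 189²) = 176482/(-74229 + 35721) = 176482/(-38508) = 176482*(-1/38508) = -88241/19254 ≈ -4.5830)
(372671 + (-5669/155302 + 142550/(2864 - 1*70797)))*(-81856 + n) = (372671 + (-5669/155302 + 142550/(2864 - 1*70797)))*(-81856 - 88241/19254) = (372671 + (-5669*1/155302 + 142550/(2864 - 70797)))*(-1576143665/19254) = (372671 + (-5669/155302 + 142550/(-67933)))*(-1576143665/19254) = (372671 + (-5669/155302 + 142550*(-1/67933)))*(-1576143665/19254) = (372671 + (-5669/155302 - 142550/67933))*(-1576143665/19254) = (372671 - 22523412277/10550130766)*(-1576143665/19254) = (3931705259283709/10550130766)*(-1576143665/19254) = -6196932337067200378053485/203132217768564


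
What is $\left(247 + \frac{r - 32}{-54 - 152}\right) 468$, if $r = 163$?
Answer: $\frac{11875734}{103} \approx 1.153 \cdot 10^{5}$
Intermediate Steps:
$\left(247 + \frac{r - 32}{-54 - 152}\right) 468 = \left(247 + \frac{163 - 32}{-54 - 152}\right) 468 = \left(247 + \frac{131}{-206}\right) 468 = \left(247 + 131 \left(- \frac{1}{206}\right)\right) 468 = \left(247 - \frac{131}{206}\right) 468 = \frac{50751}{206} \cdot 468 = \frac{11875734}{103}$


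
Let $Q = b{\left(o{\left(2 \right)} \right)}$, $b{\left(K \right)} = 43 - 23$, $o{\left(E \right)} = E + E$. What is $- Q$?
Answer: $-20$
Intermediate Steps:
$o{\left(E \right)} = 2 E$
$b{\left(K \right)} = 20$
$Q = 20$
$- Q = \left(-1\right) 20 = -20$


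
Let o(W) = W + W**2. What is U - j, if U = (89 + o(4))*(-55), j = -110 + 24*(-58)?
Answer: -4493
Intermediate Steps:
j = -1502 (j = -110 - 1392 = -1502)
U = -5995 (U = (89 + 4*(1 + 4))*(-55) = (89 + 4*5)*(-55) = (89 + 20)*(-55) = 109*(-55) = -5995)
U - j = -5995 - 1*(-1502) = -5995 + 1502 = -4493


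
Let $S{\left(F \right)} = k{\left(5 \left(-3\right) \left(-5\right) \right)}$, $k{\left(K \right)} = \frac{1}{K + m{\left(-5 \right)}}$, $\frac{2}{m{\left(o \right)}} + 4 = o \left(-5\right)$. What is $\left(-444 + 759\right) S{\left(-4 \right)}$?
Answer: $\frac{6615}{1577} \approx 4.1947$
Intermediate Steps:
$m{\left(o \right)} = \frac{2}{-4 - 5 o}$ ($m{\left(o \right)} = \frac{2}{-4 + o \left(-5\right)} = \frac{2}{-4 - 5 o}$)
$k{\left(K \right)} = \frac{1}{\frac{2}{21} + K}$ ($k{\left(K \right)} = \frac{1}{K - \frac{2}{4 + 5 \left(-5\right)}} = \frac{1}{K - \frac{2}{4 - 25}} = \frac{1}{K - \frac{2}{-21}} = \frac{1}{K - - \frac{2}{21}} = \frac{1}{K + \frac{2}{21}} = \frac{1}{\frac{2}{21} + K}$)
$S{\left(F \right)} = \frac{21}{1577}$ ($S{\left(F \right)} = \frac{21}{2 + 21 \cdot 5 \left(-3\right) \left(-5\right)} = \frac{21}{2 + 21 \left(\left(-15\right) \left(-5\right)\right)} = \frac{21}{2 + 21 \cdot 75} = \frac{21}{2 + 1575} = \frac{21}{1577}$)
$\left(-444 + 759\right) S{\left(-4 \right)} = \left(-444 + 759\right) \frac{21}{1577} = 315 \cdot \frac{21}{1577} = \frac{6615}{1577}$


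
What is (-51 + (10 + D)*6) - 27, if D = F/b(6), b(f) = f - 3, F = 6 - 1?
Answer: -8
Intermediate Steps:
F = 5
b(f) = -3 + f
D = 5/3 (D = 5/(-3 + 6) = 5/3 ≈ 1.6667)
(-51 + (10 + D)*6) - 27 = (-51 + (10 + 5/3)*6) - 27 = (-51 + (35/3)*6) - 27 = (-51 + 70) - 27 = 19 - 27 = -8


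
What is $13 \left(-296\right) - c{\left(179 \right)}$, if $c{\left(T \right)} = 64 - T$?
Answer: $-3733$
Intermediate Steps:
$13 \left(-296\right) - c{\left(179 \right)} = 13 \left(-296\right) - \left(64 - 179\right) = -3848 - \left(64 - 179\right) = -3848 - -115 = -3848 + 115 = -3733$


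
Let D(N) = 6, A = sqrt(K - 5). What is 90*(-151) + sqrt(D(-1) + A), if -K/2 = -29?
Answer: -13590 + sqrt(6 + sqrt(53)) ≈ -13586.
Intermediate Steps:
K = 58 (K = -2*(-29) = 58)
A = sqrt(53) (A = sqrt(58 - 5) = sqrt(53) ≈ 7.2801)
90*(-151) + sqrt(D(-1) + A) = 90*(-151) + sqrt(6 + sqrt(53)) = -13590 + sqrt(6 + sqrt(53))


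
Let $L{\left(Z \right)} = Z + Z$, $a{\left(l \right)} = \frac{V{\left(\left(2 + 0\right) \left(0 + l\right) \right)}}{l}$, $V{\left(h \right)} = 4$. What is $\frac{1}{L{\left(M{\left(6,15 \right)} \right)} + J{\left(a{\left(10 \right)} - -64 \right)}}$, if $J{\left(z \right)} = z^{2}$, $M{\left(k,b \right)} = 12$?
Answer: $\frac{25}{104284} \approx 0.00023973$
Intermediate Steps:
$a{\left(l \right)} = \frac{4}{l}$
$L{\left(Z \right)} = 2 Z$
$\frac{1}{L{\left(M{\left(6,15 \right)} \right)} + J{\left(a{\left(10 \right)} - -64 \right)}} = \frac{1}{2 \cdot 12 + \left(\frac{4}{10} - -64\right)^{2}} = \frac{1}{24 + \left(4 \cdot \frac{1}{10} + 64\right)^{2}} = \frac{1}{24 + \left(\frac{2}{5} + 64\right)^{2}} = \frac{1}{24 + \left(\frac{322}{5}\right)^{2}} = \frac{1}{24 + \frac{103684}{25}} = \frac{1}{\frac{104284}{25}} = \frac{25}{104284}$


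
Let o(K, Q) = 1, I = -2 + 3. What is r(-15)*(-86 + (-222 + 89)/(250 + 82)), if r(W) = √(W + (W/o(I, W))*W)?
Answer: -28685*√210/332 ≈ -1252.1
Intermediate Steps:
I = 1
r(W) = √(W + W²) (r(W) = √(W + (W/1)*W) = √(W + (W*1)*W) = √(W + W*W) = √(W + W²))
r(-15)*(-86 + (-222 + 89)/(250 + 82)) = √(-15*(1 - 15))*(-86 + (-222 + 89)/(250 + 82)) = √(-15*(-14))*(-86 - 133/332) = √210*(-86 - 133*1/332) = √210*(-86 - 133/332) = √210*(-28685/332) = -28685*√210/332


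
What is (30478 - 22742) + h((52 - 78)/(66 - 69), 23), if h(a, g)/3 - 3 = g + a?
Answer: 7840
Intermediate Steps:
h(a, g) = 9 + 3*a + 3*g (h(a, g) = 9 + 3*(g + a) = 9 + 3*(a + g) = 9 + (3*a + 3*g) = 9 + 3*a + 3*g)
(30478 - 22742) + h((52 - 78)/(66 - 69), 23) = (30478 - 22742) + (9 + 3*((52 - 78)/(66 - 69)) + 3*23) = 7736 + (9 + 3*(-26/(-3)) + 69) = 7736 + (9 + 3*(-26*(-⅓)) + 69) = 7736 + (9 + 3*(26/3) + 69) = 7736 + (9 + 26 + 69) = 7736 + 104 = 7840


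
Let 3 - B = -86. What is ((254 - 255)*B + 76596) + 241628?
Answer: 318135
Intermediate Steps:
B = 89 (B = 3 - 1*(-86) = 3 + 86 = 89)
((254 - 255)*B + 76596) + 241628 = ((254 - 255)*89 + 76596) + 241628 = (-1*89 + 76596) + 241628 = (-89 + 76596) + 241628 = 76507 + 241628 = 318135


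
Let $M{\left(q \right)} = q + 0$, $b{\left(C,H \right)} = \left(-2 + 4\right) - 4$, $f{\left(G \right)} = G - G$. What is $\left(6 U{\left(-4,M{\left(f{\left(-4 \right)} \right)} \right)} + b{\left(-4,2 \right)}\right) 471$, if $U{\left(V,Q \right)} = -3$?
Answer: $-9420$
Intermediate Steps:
$f{\left(G \right)} = 0$
$b{\left(C,H \right)} = -2$ ($b{\left(C,H \right)} = 2 - 4 = -2$)
$M{\left(q \right)} = q$
$\left(6 U{\left(-4,M{\left(f{\left(-4 \right)} \right)} \right)} + b{\left(-4,2 \right)}\right) 471 = \left(6 \left(-3\right) - 2\right) 471 = \left(-18 - 2\right) 471 = \left(-20\right) 471 = -9420$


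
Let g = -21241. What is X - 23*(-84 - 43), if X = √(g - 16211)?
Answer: 2921 + 2*I*√9363 ≈ 2921.0 + 193.53*I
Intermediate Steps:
X = 2*I*√9363 (X = √(-21241 - 16211) = √(-37452) = 2*I*√9363 ≈ 193.53*I)
X - 23*(-84 - 43) = 2*I*√9363 - 23*(-84 - 43) = 2*I*√9363 - 23*(-127) = 2*I*√9363 - 1*(-2921) = 2*I*√9363 + 2921 = 2921 + 2*I*√9363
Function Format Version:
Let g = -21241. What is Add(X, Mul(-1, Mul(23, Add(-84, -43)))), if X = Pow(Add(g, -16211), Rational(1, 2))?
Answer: Add(2921, Mul(2, I, Pow(9363, Rational(1, 2)))) ≈ Add(2921.0, Mul(193.53, I))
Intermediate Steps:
X = Mul(2, I, Pow(9363, Rational(1, 2))) (X = Pow(Add(-21241, -16211), Rational(1, 2)) = Pow(-37452, Rational(1, 2)) = Mul(2, I, Pow(9363, Rational(1, 2))) ≈ Mul(193.53, I))
Add(X, Mul(-1, Mul(23, Add(-84, -43)))) = Add(Mul(2, I, Pow(9363, Rational(1, 2))), Mul(-1, Mul(23, Add(-84, -43)))) = Add(Mul(2, I, Pow(9363, Rational(1, 2))), Mul(-1, Mul(23, -127))) = Add(Mul(2, I, Pow(9363, Rational(1, 2))), Mul(-1, -2921)) = Add(Mul(2, I, Pow(9363, Rational(1, 2))), 2921) = Add(2921, Mul(2, I, Pow(9363, Rational(1, 2))))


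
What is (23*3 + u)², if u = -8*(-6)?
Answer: 13689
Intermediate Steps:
u = 48
(23*3 + u)² = (23*3 + 48)² = (69 + 48)² = 117² = 13689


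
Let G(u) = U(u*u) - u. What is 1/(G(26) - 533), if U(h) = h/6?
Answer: -3/1339 ≈ -0.0022405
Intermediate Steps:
U(h) = h/6 (U(h) = h*(⅙) = h/6)
G(u) = -u + u²/6 (G(u) = (u*u)/6 - u = u²/6 - u = -u + u²/6)
1/(G(26) - 533) = 1/((⅙)*26*(-6 + 26) - 533) = 1/((⅙)*26*20 - 533) = 1/(260/3 - 533) = 1/(-1339/3) = -3/1339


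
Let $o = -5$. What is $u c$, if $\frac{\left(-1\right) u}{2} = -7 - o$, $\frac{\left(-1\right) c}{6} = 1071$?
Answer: $-25704$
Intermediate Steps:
$c = -6426$ ($c = \left(-6\right) 1071 = -6426$)
$u = 4$ ($u = - 2 \left(-7 - -5\right) = - 2 \left(-7 + 5\right) = \left(-2\right) \left(-2\right) = 4$)
$u c = 4 \left(-6426\right) = -25704$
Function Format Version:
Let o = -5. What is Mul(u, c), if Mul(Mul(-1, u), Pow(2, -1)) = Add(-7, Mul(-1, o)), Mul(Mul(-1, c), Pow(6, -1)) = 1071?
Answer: -25704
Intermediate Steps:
c = -6426 (c = Mul(-6, 1071) = -6426)
u = 4 (u = Mul(-2, Add(-7, Mul(-1, -5))) = Mul(-2, Add(-7, 5)) = Mul(-2, -2) = 4)
Mul(u, c) = Mul(4, -6426) = -25704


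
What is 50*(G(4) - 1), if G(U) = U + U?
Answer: 350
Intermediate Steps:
G(U) = 2*U
50*(G(4) - 1) = 50*(2*4 - 1) = 50*(8 - 1) = 50*7 = 350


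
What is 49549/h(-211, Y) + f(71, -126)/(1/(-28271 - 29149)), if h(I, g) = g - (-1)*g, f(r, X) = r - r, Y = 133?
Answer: 49549/266 ≈ 186.27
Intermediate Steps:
f(r, X) = 0
h(I, g) = 2*g (h(I, g) = g + g = 2*g)
49549/h(-211, Y) + f(71, -126)/(1/(-28271 - 29149)) = 49549/((2*133)) + 0/(1/(-28271 - 29149)) = 49549/266 + 0/(1/(-57420)) = 49549*(1/266) + 0/(-1/57420) = 49549/266 + 0*(-57420) = 49549/266 + 0 = 49549/266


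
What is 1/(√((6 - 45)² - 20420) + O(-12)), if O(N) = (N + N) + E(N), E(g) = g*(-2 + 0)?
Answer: -I*√18899/18899 ≈ -0.0072741*I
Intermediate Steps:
E(g) = -2*g (E(g) = g*(-2) = -2*g)
O(N) = 0 (O(N) = (N + N) - 2*N = 2*N - 2*N = 0)
1/(√((6 - 45)² - 20420) + O(-12)) = 1/(√((6 - 45)² - 20420) + 0) = 1/(√((-39)² - 20420) + 0) = 1/(√(1521 - 20420) + 0) = 1/(√(-18899) + 0) = 1/(I*√18899 + 0) = 1/(I*√18899) = -I*√18899/18899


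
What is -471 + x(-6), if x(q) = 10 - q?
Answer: -455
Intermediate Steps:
-471 + x(-6) = -471 + (10 - 1*(-6)) = -471 + (10 + 6) = -471 + 16 = -455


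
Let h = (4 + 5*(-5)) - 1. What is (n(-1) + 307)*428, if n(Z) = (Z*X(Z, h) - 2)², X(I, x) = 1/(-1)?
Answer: 131824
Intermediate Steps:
h = -22 (h = (4 - 25) - 1 = -21 - 1 = -22)
X(I, x) = -1
n(Z) = (-2 - Z)² (n(Z) = (Z*(-1) - 2)² = (-Z - 2)² = (-2 - Z)²)
(n(-1) + 307)*428 = ((2 - 1)² + 307)*428 = (1² + 307)*428 = (1 + 307)*428 = 308*428 = 131824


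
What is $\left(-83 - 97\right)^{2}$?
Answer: $32400$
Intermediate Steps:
$\left(-83 - 97\right)^{2} = \left(-180\right)^{2} = 32400$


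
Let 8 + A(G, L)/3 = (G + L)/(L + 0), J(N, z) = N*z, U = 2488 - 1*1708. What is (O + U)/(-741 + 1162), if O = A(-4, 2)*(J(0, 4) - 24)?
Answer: 1428/421 ≈ 3.3919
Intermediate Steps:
U = 780 (U = 2488 - 1708 = 780)
A(G, L) = -24 + 3*(G + L)/L (A(G, L) = -24 + 3*((G + L)/(L + 0)) = -24 + 3*((G + L)/L) = -24 + 3*(G + L)/L)
O = 648 (O = (-21 + 3*(-4)/2)*(0*4 - 24) = (-21 + 3*(-4)*(½))*(0 - 24) = (-21 - 6)*(-24) = -27*(-24) = 648)
(O + U)/(-741 + 1162) = (648 + 780)/(-741 + 1162) = 1428/421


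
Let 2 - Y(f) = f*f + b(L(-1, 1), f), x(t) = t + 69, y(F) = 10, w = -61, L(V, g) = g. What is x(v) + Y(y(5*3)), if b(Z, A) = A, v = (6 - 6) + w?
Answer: -100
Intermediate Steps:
v = -61 (v = (6 - 6) - 61 = 0 - 61 = -61)
x(t) = 69 + t
Y(f) = 2 - f - f**2 (Y(f) = 2 - (f*f + f) = 2 - (f**2 + f) = 2 - (f + f**2) = 2 + (-f - f**2) = 2 - f - f**2)
x(v) + Y(y(5*3)) = (69 - 61) + (2 - 1*10 - 1*10**2) = 8 + (2 - 10 - 1*100) = 8 + (2 - 10 - 100) = 8 - 108 = -100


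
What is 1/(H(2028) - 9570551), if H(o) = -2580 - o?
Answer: -1/9575159 ≈ -1.0444e-7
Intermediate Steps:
1/(H(2028) - 9570551) = 1/((-2580 - 1*2028) - 9570551) = 1/((-2580 - 2028) - 9570551) = 1/(-4608 - 9570551) = 1/(-9575159) = -1/9575159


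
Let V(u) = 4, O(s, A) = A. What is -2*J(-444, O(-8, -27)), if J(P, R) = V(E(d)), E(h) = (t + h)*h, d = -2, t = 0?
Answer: -8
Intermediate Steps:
E(h) = h² (E(h) = (0 + h)*h = h*h = h²)
J(P, R) = 4
-2*J(-444, O(-8, -27)) = -2*4 = -8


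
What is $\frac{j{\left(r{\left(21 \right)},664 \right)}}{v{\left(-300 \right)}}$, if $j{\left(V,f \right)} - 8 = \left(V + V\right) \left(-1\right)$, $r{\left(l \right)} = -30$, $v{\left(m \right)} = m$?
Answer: $- \frac{17}{75} \approx -0.22667$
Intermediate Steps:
$j{\left(V,f \right)} = 8 - 2 V$ ($j{\left(V,f \right)} = 8 + \left(V + V\right) \left(-1\right) = 8 + 2 V \left(-1\right) = 8 - 2 V$)
$\frac{j{\left(r{\left(21 \right)},664 \right)}}{v{\left(-300 \right)}} = \frac{8 - -60}{-300} = \left(8 + 60\right) \left(- \frac{1}{300}\right) = 68 \left(- \frac{1}{300}\right) = - \frac{17}{75}$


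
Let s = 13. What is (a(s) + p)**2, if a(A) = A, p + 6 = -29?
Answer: 484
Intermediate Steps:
p = -35 (p = -6 - 29 = -35)
(a(s) + p)**2 = (13 - 35)**2 = (-22)**2 = 484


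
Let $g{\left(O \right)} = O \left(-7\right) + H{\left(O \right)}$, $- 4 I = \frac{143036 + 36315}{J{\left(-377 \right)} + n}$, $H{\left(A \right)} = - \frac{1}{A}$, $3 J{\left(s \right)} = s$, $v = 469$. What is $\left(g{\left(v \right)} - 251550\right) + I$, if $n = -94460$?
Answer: $- \frac{135654523650127}{532328132} \approx -2.5483 \cdot 10^{5}$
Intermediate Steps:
$J{\left(s \right)} = \frac{s}{3}$
$I = \frac{538053}{1135028}$ ($I = - \frac{\left(143036 + 36315\right) \frac{1}{\frac{1}{3} \left(-377\right) - 94460}}{4} = - \frac{179351 \frac{1}{- \frac{377}{3} - 94460}}{4} = - \frac{179351 \frac{1}{- \frac{283757}{3}}}{4} = - \frac{179351 \left(- \frac{3}{283757}\right)}{4} = \left(- \frac{1}{4}\right) \left(- \frac{538053}{283757}\right) = \frac{538053}{1135028} \approx 0.47404$)
$g{\left(O \right)} = - \frac{1}{O} - 7 O$ ($g{\left(O \right)} = O \left(-7\right) - \frac{1}{O} = - 7 O - \frac{1}{O} = - \frac{1}{O} - 7 O$)
$\left(g{\left(v \right)} - 251550\right) + I = \left(\left(- \frac{1}{469} - 3283\right) - 251550\right) + \frac{538053}{1135028} = \left(- \frac{1539728}{469} - 251550\right) + \frac{538053}{1135028} = - \frac{119516678}{469} + \frac{538053}{1135028} = - \frac{135654523650127}{532328132}$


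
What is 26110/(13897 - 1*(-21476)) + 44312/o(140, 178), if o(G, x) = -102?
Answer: -260797526/601341 ≈ -433.69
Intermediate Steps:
26110/(13897 - 1*(-21476)) + 44312/o(140, 178) = 26110/(13897 - 1*(-21476)) + 44312/(-102) = 26110/(13897 + 21476) + 44312*(-1/102) = 26110/35373 - 22156/51 = -260797526/601341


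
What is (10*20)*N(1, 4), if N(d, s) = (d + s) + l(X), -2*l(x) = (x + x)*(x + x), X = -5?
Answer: -9000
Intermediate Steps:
l(x) = -2*x**2 (l(x) = -(x + x)*(x + x)/2 = -2*x*2*x/2 = -2*x**2)
N(d, s) = -50 + d + s (N(d, s) = (d + s) - 2*(-5)**2 = (d + s) - 2*25 = (d + s) - 50 = -50 + d + s)
(10*20)*N(1, 4) = (10*20)*(-50 + 1 + 4) = 200*(-45) = -9000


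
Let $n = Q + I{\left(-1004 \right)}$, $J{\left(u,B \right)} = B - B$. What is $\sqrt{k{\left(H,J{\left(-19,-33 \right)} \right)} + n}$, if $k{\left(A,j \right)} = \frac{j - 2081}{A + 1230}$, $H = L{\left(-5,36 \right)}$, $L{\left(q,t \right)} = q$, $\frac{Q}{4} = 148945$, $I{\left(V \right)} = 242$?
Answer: $\frac{\sqrt{730124869}}{35} \approx 772.02$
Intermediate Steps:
$Q = 595780$ ($Q = 4 \cdot 148945 = 595780$)
$J{\left(u,B \right)} = 0$
$H = -5$
$n = 596022$ ($n = 595780 + 242 = 596022$)
$k{\left(A,j \right)} = \frac{-2081 + j}{1230 + A}$
$\sqrt{k{\left(H,J{\left(-19,-33 \right)} \right)} + n} = \sqrt{\frac{-2081 + 0}{1230 - 5} + 596022} = \sqrt{\frac{1}{1225} \left(-2081\right) + 596022} = \sqrt{- \frac{2081}{1225} + 596022} = \sqrt{\frac{730124869}{1225}} = \frac{\sqrt{730124869}}{35}$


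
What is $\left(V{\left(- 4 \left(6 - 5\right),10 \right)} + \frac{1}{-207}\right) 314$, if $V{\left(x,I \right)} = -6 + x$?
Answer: $- \frac{650294}{207} \approx -3141.5$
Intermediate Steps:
$\left(V{\left(- 4 \left(6 - 5\right),10 \right)} + \frac{1}{-207}\right) 314 = \left(\left(-6 - 4 \left(6 - 5\right)\right) + \frac{1}{-207}\right) 314 = \left(\left(-6 - 4\right) - \frac{1}{207}\right) 314 = \left(-10 - \frac{1}{207}\right) 314 = \left(- \frac{2071}{207}\right) 314 = - \frac{650294}{207}$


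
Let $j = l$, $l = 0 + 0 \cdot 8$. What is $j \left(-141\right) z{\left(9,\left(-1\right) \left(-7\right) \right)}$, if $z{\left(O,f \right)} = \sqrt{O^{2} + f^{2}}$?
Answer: $0$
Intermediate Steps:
$l = 0$ ($l = 0 + 0 = 0$)
$j = 0$
$j \left(-141\right) z{\left(9,\left(-1\right) \left(-7\right) \right)} = 0 \left(-141\right) \sqrt{9^{2} + \left(\left(-1\right) \left(-7\right)\right)^{2}} = 0 \sqrt{81 + 7^{2}} = 0 \sqrt{81 + 49} = 0 \sqrt{130} = 0$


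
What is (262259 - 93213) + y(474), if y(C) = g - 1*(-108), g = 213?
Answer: 169367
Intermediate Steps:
y(C) = 321 (y(C) = 213 - 1*(-108) = 213 + 108 = 321)
(262259 - 93213) + y(474) = (262259 - 93213) + 321 = 169046 + 321 = 169367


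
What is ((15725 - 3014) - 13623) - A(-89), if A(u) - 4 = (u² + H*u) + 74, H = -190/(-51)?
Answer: -437551/51 ≈ -8579.4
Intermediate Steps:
H = 190/51 (H = -190*(-1/51) = 190/51 ≈ 3.7255)
A(u) = 78 + u² + 190*u/51 (A(u) = 4 + ((u² + 190*u/51) + 74) = 4 + (74 + u² + 190*u/51) = 78 + u² + 190*u/51)
((15725 - 3014) - 13623) - A(-89) = ((15725 - 3014) - 13623) - (78 + (-89)² + (190/51)*(-89)) = (12711 - 13623) - (78 + 7921 - 16910/51) = -912 - 1*391039/51 = -912 - 391039/51 = -437551/51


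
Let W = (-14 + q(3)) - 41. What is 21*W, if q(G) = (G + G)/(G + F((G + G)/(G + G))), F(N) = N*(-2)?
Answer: -1029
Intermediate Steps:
F(N) = -2*N
q(G) = 2*G/(-2 + G) (q(G) = (G + G)/(G - 2*(G + G)/(G + G)) = (2*G)/(G - 2*2*G/(2*G)) = (2*G)/(G - 2*2*G*1/(2*G)) = (2*G)/(G - 2*1) = (2*G)/(G - 2) = (2*G)/(-2 + G) = 2*G/(-2 + G))
W = -49 (W = (-14 + 2*3/(-2 + 3)) - 41 = (-14 + 2*3/1) - 41 = (-14 + 2*3*1) - 41 = (-14 + 6) - 41 = -8 - 41 = -49)
21*W = 21*(-49) = -1029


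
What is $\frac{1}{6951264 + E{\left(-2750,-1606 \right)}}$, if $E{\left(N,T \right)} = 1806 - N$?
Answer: $\frac{1}{6955820} \approx 1.4376 \cdot 10^{-7}$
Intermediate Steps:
$\frac{1}{6951264 + E{\left(-2750,-1606 \right)}} = \frac{1}{6951264 + \left(1806 - -2750\right)} = \frac{1}{6951264 + \left(1806 + 2750\right)} = \frac{1}{6951264 + 4556} = \frac{1}{6955820}$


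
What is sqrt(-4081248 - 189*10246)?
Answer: 3*I*sqrt(668638) ≈ 2453.1*I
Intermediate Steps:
sqrt(-4081248 - 189*10246) = sqrt(-4081248 - 1936494) = sqrt(-6017742) = 3*I*sqrt(668638)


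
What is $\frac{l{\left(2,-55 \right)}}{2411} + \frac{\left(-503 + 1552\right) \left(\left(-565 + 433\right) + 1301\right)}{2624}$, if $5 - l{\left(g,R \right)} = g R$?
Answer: $\frac{2956865251}{6326464} \approx 467.38$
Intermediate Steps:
$l{\left(g,R \right)} = 5 - R g$ ($l{\left(g,R \right)} = 5 - g R = 5 - R g$)
$\frac{l{\left(2,-55 \right)}}{2411} + \frac{\left(-503 + 1552\right) \left(\left(-565 + 433\right) + 1301\right)}{2624} = \frac{5 - \left(-55\right) 2}{2411} + \frac{\left(-503 + 1552\right) \left(\left(-565 + 433\right) + 1301\right)}{2624} = \left(5 + 110\right) \frac{1}{2411} + 1049 \left(-132 + 1301\right) \frac{1}{2624} = 115 \cdot \frac{1}{2411} + 1049 \cdot 1169 \cdot \frac{1}{2624} = \frac{115}{2411} + 1226281 \cdot \frac{1}{2624} = \frac{115}{2411} + \frac{1226281}{2624} = \frac{2956865251}{6326464}$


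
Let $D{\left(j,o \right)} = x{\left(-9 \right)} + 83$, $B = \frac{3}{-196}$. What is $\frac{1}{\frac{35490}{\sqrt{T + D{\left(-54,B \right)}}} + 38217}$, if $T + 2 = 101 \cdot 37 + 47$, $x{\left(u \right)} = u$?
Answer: $\frac{12280396}{469214932257} - \frac{11830 \sqrt{241}}{469214932257} \approx 2.5781 \cdot 10^{-5}$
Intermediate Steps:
$B = - \frac{3}{196}$ ($B = 3 \left(- \frac{1}{196}\right) = - \frac{3}{196} \approx -0.015306$)
$D{\left(j,o \right)} = 74$ ($D{\left(j,o \right)} = -9 + 83 = 74$)
$T = 3782$ ($T = -2 + \left(101 \cdot 37 + 47\right) = -2 + \left(3737 + 47\right) = -2 + 3784 = 3782$)
$\frac{1}{\frac{35490}{\sqrt{T + D{\left(-54,B \right)}}} + 38217} = \frac{1}{\frac{35490}{\sqrt{3782 + 74}} + 38217} = \frac{1}{\frac{35490}{\sqrt{3856}} + 38217} = \frac{1}{\frac{35490}{4 \sqrt{241}} + 38217} = \frac{1}{35490 \frac{\sqrt{241}}{964} + 38217} = \frac{1}{\frac{17745 \sqrt{241}}{482} + 38217} = \frac{1}{38217 + \frac{17745 \sqrt{241}}{482}}$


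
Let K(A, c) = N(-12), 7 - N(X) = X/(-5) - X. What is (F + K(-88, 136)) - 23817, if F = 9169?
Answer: -73277/5 ≈ -14655.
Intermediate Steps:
N(X) = 7 + 6*X/5 (N(X) = 7 - (X/(-5) - X) = 7 - (X*(-⅕) - X) = 7 - (-X/5 - X) = 7 - (-6)*X/5 = 7 + 6*X/5)
K(A, c) = -37/5 (K(A, c) = 7 + (6/5)*(-12) = 7 - 72/5 = -37/5)
(F + K(-88, 136)) - 23817 = (9169 - 37/5) - 23817 = 45808/5 - 23817 = -73277/5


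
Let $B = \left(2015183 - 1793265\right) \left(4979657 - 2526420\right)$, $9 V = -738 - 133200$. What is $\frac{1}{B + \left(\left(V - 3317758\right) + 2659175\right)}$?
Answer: $\frac{1}{544416775101} \approx 1.8368 \cdot 10^{-12}$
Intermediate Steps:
$V = -14882$ ($V = \frac{-738 - 133200}{9} = \frac{1}{9} \left(-133938\right) = -14882$)
$B = 544417448566$ ($B = 221918 \cdot 2453237 = 544417448566$)
$\frac{1}{B + \left(\left(V - 3317758\right) + 2659175\right)} = \frac{1}{544417448566 + \left(\left(-14882 - 3317758\right) + 2659175\right)} = \frac{1}{544417448566 + \left(-3332640 + 2659175\right)} = \frac{1}{544417448566 - 673465} = \frac{1}{544416775101}$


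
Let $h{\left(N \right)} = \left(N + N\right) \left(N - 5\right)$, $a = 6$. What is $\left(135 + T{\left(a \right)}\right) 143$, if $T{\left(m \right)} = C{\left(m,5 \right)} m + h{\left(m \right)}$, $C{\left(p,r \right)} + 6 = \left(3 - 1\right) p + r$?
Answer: $30459$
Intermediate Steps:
$C{\left(p,r \right)} = -6 + r + 2 p$ ($C{\left(p,r \right)} = -6 + \left(\left(3 - 1\right) p + r\right) = -6 + \left(2 p + r\right) = -6 + \left(r + 2 p\right) = -6 + r + 2 p$)
$h{\left(N \right)} = 2 N \left(-5 + N\right)$
$T{\left(m \right)} = m \left(-1 + 2 m\right) + 2 m \left(-5 + m\right)$ ($T{\left(m \right)} = \left(-6 + 5 + 2 m\right) m + 2 m \left(-5 + m\right) = \left(-1 + 2 m\right) m + 2 m \left(-5 + m\right) = m \left(-1 + 2 m\right) + 2 m \left(-5 + m\right)$)
$\left(135 + T{\left(a \right)}\right) 143 = \left(135 + 6 \left(-11 + 4 \cdot 6\right)\right) 143 = \left(135 + 6 \left(-11 + 24\right)\right) 143 = \left(135 + 6 \cdot 13\right) 143 = \left(135 + 78\right) 143 = 213 \cdot 143 = 30459$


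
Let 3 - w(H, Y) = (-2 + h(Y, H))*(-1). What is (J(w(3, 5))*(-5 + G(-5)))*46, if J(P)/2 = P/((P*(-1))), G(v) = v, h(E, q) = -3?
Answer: 920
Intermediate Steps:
w(H, Y) = -2 (w(H, Y) = 3 - (-2 - 3)*(-1) = 3 - (-5)*(-1) = 3 - 1*5 = 3 - 5 = -2)
J(P) = -2 (J(P) = 2*(P/((P*(-1)))) = 2*(P/((-P))) = 2*(P*(-1/P)) = 2*(-1) = -2)
(J(w(3, 5))*(-5 + G(-5)))*46 = -2*(-5 - 5)*46 = -2*(-10)*46 = 20*46 = 920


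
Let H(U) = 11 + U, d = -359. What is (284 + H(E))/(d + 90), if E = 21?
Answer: -316/269 ≈ -1.1747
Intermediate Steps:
(284 + H(E))/(d + 90) = (284 + (11 + 21))/(-359 + 90) = (284 + 32)/(-269) = 316*(-1/269) = -316/269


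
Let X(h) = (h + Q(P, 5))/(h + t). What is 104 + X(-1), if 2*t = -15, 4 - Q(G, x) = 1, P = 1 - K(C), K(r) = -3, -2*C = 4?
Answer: 1764/17 ≈ 103.76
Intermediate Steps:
C = -2 (C = -1/2*4 = -2)
P = 4 (P = 1 - 1*(-3) = 1 + 3 = 4)
Q(G, x) = 3 (Q(G, x) = 4 - 1*1 = 4 - 1 = 3)
t = -15/2 (t = (1/2)*(-15) = -15/2 ≈ -7.5000)
X(h) = (3 + h)/(-15/2 + h) (X(h) = (h + 3)/(h - 15/2) = (3 + h)/(-15/2 + h))
104 + X(-1) = 104 + 2*(3 - 1)/(-15 + 2*(-1)) = 104 + 2*2/(-15 - 2) = 104 + 2*2/(-17) = 104 + 2*(-1/17)*2 = 104 - 4/17 = 1764/17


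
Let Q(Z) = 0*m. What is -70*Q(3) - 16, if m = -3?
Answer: -16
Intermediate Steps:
Q(Z) = 0 (Q(Z) = 0*(-3) = 0)
-70*Q(3) - 16 = -70*0 - 16 = 0 - 16 = -16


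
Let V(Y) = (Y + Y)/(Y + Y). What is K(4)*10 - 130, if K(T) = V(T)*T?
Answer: -90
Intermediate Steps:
V(Y) = 1 (V(Y) = (2*Y)/((2*Y)) = (2*Y)*(1/(2*Y)) = 1)
K(T) = T (K(T) = 1*T = T)
K(4)*10 - 130 = 4*10 - 130 = 40 - 130 = -90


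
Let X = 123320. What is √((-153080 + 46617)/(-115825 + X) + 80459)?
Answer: 3*√502109821810/7495 ≈ 283.63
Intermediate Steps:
√((-153080 + 46617)/(-115825 + X) + 80459) = √((-153080 + 46617)/(-115825 + 123320) + 80459) = √(-106463/7495 + 80459) = √(602933742/7495) = 3*√502109821810/7495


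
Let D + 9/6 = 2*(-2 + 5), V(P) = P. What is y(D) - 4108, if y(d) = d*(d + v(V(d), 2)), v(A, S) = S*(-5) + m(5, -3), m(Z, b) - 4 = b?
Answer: -16513/4 ≈ -4128.3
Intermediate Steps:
m(Z, b) = 4 + b
v(A, S) = 1 - 5*S (v(A, S) = S*(-5) + (4 - 3) = -5*S + 1 = 1 - 5*S)
D = 9/2 (D = -3/2 + 2*(-2 + 5) = -3/2 + 2*3 = -3/2 + 6 = 9/2 ≈ 4.5000)
y(d) = d*(-9 + d) (y(d) = d*(d + (1 - 5*2)) = d*(d + (1 - 10)) = d*(d - 9) = d*(-9 + d))
y(D) - 4108 = 9*(-9 + 9/2)/2 - 4108 = (9/2)*(-9/2) - 4108 = -81/4 - 4108 = -16513/4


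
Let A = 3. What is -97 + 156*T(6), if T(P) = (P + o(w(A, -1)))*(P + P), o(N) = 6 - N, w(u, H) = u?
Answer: 16751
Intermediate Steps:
T(P) = 2*P*(3 + P) (T(P) = (P + (6 - 1*3))*(P + P) = (P + (6 - 3))*(2*P) = (P + 3)*(2*P) = (3 + P)*(2*P) = 2*P*(3 + P))
-97 + 156*T(6) = -97 + 156*(2*6*(3 + 6)) = -97 + 156*(2*6*9) = -97 + 156*108 = -97 + 16848 = 16751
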